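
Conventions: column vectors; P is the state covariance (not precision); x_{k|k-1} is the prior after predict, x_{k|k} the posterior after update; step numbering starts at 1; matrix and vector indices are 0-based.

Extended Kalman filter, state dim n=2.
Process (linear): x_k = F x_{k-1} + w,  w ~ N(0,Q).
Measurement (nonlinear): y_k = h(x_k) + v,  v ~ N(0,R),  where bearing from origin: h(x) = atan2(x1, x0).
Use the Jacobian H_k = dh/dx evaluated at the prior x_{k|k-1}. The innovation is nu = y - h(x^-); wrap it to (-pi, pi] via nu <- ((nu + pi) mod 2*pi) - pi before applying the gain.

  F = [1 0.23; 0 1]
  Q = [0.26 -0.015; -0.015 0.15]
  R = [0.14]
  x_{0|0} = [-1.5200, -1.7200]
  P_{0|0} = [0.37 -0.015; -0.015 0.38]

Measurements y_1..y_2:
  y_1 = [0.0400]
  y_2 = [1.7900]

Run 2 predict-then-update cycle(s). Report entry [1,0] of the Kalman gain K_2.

K[1,0] = 0.0834

step 1: x^-=[-1.9156, -1.7200]  P^-=[0.6432 0.0574; 0.0574 0.5300]  H_jac=[0.2595 -0.2890]  S=[0.2190]  K=[0.6865; -0.6315]  nu=[2.4499]  x^+=[-0.2337, -3.2671]  P^+=[0.5400 0.1523; 0.1523 0.4427]
step 2: x^-=[-0.9852, -3.2671]  P^-=[0.8935 0.2391; 0.2391 0.5927]  H_jac=[0.2806 -0.0846]  S=[0.2032]  K=[1.1340; 0.0834]  nu=[-2.6295]  x^+=[-3.9670, -3.4865]  P^+=[0.6322 0.2199; 0.2199 0.5913]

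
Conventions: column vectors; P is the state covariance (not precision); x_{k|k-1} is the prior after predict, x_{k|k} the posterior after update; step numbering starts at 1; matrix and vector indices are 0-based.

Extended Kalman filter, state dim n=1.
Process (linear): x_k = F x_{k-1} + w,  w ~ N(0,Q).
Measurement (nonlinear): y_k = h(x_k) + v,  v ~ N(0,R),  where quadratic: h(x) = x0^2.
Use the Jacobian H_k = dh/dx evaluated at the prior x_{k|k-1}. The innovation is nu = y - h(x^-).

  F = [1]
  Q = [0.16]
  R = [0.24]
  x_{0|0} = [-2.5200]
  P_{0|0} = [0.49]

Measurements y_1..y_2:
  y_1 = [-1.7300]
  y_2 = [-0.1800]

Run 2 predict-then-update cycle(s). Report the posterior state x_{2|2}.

x_post = [-0.5361]

step 1: x^-=[-2.5200]  P^-=[0.6500]  H_jac=[-5.0400]  S=[16.7510]  K=[-0.1956]  nu=[-8.0804]  x^+=[-0.9397]  P^+=[0.0093]
step 2: x^-=[-0.9397]  P^-=[0.1693]  H_jac=[-1.8794]  S=[0.8381]  K=[-0.3797]  nu=[-1.0631]  x^+=[-0.5361]  P^+=[0.0485]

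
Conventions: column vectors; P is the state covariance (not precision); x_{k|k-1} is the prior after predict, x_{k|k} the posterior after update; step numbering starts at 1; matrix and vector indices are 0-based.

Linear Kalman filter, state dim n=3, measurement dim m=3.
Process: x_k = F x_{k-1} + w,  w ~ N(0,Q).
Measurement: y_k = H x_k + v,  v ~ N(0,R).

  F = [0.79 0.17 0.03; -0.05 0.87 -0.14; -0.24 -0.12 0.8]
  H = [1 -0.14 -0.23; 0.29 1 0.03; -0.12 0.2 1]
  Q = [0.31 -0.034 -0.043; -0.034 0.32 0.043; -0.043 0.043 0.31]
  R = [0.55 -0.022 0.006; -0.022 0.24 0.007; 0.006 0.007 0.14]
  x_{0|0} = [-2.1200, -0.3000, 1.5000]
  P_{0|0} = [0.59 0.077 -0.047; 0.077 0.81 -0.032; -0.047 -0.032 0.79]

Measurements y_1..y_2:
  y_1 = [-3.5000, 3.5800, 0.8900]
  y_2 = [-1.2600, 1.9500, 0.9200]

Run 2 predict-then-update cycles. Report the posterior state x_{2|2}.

x_post = [-0.8717, 2.3933, 0.3263]

step 1: x^-=[-1.6808, -0.3650, 1.7448]  P^-=[0.7205 0.1166 -0.1965; 0.1166 0.9505 -0.1611; -0.1965 -0.1611 0.8899]  S=[1.3835 0.2046 -0.4584; 0.2046 1.3064 -0.0268; -0.4584 -0.0268 1.0554]  K=[0.5107 0.1643 -0.0200; -0.1018 0.7654 -0.0105; 0.0252 -0.1331 0.8425]  nu=[-1.4690, 4.3801, -0.9835]  x^+=[-1.6916, 3.1475, 0.2961]  P^+=[0.2801 -0.0545 0.0459; -0.0545 0.2030 -0.0439; 0.0459 -0.0439 0.1315]
step 2: x^-=[-0.7924, 2.7815, 0.2652]  P^-=[0.4779 -0.0579 -0.0668; -0.0579 0.4930 -0.0101; -0.0668 -0.0101 0.4008]  S=[1.1050 -0.0059 -0.2367; -0.0059 0.7382 0.0753; -0.2367 0.0753 0.5822]  K=[0.4394 0.1173 -0.0697; -0.1007 0.6398 0.0403; 0.0101 -0.0965 0.7154]  nu=[-0.0172, -0.6096, 0.0035]  x^+=[-0.8717, 2.3933, 0.3263]  P^+=[0.2389 -0.0523 0.0328; -0.0523 0.1721 -0.0312; 0.0328 -0.0312 0.1097]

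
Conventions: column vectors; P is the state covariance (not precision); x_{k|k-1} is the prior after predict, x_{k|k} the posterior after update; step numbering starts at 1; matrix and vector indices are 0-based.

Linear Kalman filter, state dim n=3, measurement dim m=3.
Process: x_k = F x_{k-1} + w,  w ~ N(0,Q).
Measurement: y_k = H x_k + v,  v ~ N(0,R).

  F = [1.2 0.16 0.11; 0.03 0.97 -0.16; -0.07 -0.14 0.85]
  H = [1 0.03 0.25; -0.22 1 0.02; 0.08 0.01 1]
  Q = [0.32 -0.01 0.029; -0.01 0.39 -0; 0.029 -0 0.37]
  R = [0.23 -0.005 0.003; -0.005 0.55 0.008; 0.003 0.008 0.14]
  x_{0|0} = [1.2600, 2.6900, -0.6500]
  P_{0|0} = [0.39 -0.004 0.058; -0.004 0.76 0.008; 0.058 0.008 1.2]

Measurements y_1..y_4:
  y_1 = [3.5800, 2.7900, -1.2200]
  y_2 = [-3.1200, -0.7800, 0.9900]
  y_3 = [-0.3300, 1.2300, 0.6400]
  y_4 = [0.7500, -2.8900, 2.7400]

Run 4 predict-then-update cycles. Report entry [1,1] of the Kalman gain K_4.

K[1,1] = 0.5469

step 1: x^-=[1.8709, 2.7511, -1.0173]  P^-=[0.9296 0.0859 0.1518; 0.0859 1.1329 -0.2580; 0.1518 -0.2580 1.2449]  S=[1.3156 -0.1540 0.5365; -0.1540 1.6789 -0.2567; 0.5365 -0.2567 1.4103]  K=[0.7942 -0.0181 -0.1444; 0.1652 0.6583 -0.1131; -0.0209 -0.0241 0.8931]  nu=[1.8809, 0.4708, -0.3799]  x^+=[3.4110, 3.4148, -1.4073]  P^+=[0.1899 0.0274 -0.0334; 0.0274 0.3667 -0.0159; -0.0334 -0.0159 0.1276]
step 2: x^-=[4.4847, 3.6399, -1.9131]  P^-=[0.6054 0.0885 -0.0239; 0.0885 0.7453 -0.0842; -0.0239 -0.0842 0.4786]  S=[0.8581 -0.0458 0.1453; -0.0458 1.2827 -0.0578; 0.1453 -0.0578 0.6172]  K=[0.7229 -0.0153 -0.1304; 0.1510 0.5656 -0.0955; -0.0236 -0.0201 0.7747]  nu=[-7.2357, -3.3950, 2.5079]  x^+=[-1.0215, 0.3873, 0.2686]  P^+=[0.1728 0.0256 -0.0303; 0.0256 0.3155 -0.0136; -0.0303 -0.0136 0.1108]
step 3: x^-=[-1.1342, 0.3021, 0.2456]  P^-=[0.5795 0.0777 -0.0191; 0.0777 0.6958 -0.0727; -0.0191 -0.0727 0.4644]  S=[0.8332 -0.0497 0.1448; -0.0497 1.2371 -0.0485; 0.1448 -0.0485 0.6038]  K=[0.7135 -0.0168 -0.1260; 0.1448 0.5498 -0.0892; -0.0209 -0.0186 0.7689]  nu=[0.7338, 0.6735, 0.4821]  x^+=[-0.6828, 0.7356, 0.5884]  P^+=[0.1705 0.0242 -0.0295; 0.0242 0.3065 -0.0127; -0.0295 -0.0127 0.1099]
step 4: x^-=[-0.6369, 0.5989, 0.4450]  P^-=[0.5757 0.0747 -0.0177; 0.0747 0.6870 -0.0705; -0.0177 -0.0705 0.4633]  S=[0.8299 -0.0516 0.1457; -0.0516 1.2295 -0.0468; 0.1457 -0.0468 0.6029]  K=[0.7120 -0.0175 -0.1251; 0.1430 0.5469 -0.0877; -0.0203 -0.0182 0.7684]  nu=[1.2577, -3.6379, 2.3400]  x^+=[0.0294, -1.4161, 2.2837]  P^+=[0.1701 0.0238 -0.0294; 0.0238 0.3049 -0.0124; -0.0294 -0.0124 0.1098]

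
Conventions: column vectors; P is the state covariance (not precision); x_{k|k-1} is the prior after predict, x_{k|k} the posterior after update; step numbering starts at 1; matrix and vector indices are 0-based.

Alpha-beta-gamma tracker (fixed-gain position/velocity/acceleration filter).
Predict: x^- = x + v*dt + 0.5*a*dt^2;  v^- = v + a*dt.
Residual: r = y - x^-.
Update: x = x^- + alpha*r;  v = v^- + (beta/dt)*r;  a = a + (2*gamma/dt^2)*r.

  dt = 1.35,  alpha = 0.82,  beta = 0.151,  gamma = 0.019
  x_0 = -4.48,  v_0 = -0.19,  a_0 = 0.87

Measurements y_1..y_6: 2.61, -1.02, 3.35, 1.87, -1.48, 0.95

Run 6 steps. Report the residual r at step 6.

step 1: x_pred=-3.9437  r=6.5537  x^+=1.4303  v^+=1.7175  a^+=1.0066
step 2: x_pred=4.6663  r=-5.6863  x^+=0.0035  v^+=2.4405  a^+=0.8881
step 3: x_pred=4.1075  r=-0.7575  x^+=3.4863  v^+=3.5547  a^+=0.8723
step 4: x_pred=9.0800  r=-7.2100  x^+=3.1678  v^+=3.9258  a^+=0.7220
step 5: x_pred=9.1256  r=-10.6056  x^+=0.4290  v^+=3.7142  a^+=0.5008
step 6: x_pred=5.8996  r=-4.9496  x^+=1.8409  v^+=3.8367  a^+=0.3976

resid = -4.9496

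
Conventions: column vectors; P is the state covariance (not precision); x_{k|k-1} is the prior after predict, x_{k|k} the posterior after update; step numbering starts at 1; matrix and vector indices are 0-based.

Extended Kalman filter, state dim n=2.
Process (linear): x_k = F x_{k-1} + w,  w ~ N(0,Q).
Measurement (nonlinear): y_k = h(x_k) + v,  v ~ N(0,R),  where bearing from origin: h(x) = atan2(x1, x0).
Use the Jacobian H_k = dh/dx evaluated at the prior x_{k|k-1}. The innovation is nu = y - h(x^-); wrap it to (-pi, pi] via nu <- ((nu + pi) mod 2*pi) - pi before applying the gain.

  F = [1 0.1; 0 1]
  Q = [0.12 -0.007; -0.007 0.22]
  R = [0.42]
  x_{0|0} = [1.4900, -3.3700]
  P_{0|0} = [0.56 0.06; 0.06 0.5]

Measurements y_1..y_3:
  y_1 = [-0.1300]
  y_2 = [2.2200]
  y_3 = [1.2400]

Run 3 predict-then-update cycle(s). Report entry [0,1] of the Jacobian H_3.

H_jac[0,1] = -0.0247

step 1: x^-=[1.1530, -3.3700]  P^-=[0.6970 0.1030; 0.1030 0.7200]  H_jac=[0.2656 0.0909]  S=[0.4801]  K=[0.4051; 0.1933]  nu=[1.1111]  x^+=[1.6032, -3.1552]  P^+=[0.6182 0.0654; 0.0654 0.7021]
step 2: x^-=[1.2877, -3.1552]  P^-=[0.7583 0.1286; 0.1286 0.9221]  H_jac=[0.2717 0.1109]  S=[0.4951]  K=[0.4450; 0.2771]  nu=[-2.8799]  x^+=[0.0062, -3.9532]  P^+=[0.6603 0.0676; 0.0676 0.8841]
step 3: x^-=[-0.3891, -3.9532]  P^-=[0.8026 0.1490; 0.1490 1.1041]  H_jac=[0.2505 -0.0247]  S=[0.4692]  K=[0.4207; 0.0215]  nu=[2.9089]  x^+=[0.8348, -3.8906]  P^+=[0.7196 0.1447; 0.1447 1.1038]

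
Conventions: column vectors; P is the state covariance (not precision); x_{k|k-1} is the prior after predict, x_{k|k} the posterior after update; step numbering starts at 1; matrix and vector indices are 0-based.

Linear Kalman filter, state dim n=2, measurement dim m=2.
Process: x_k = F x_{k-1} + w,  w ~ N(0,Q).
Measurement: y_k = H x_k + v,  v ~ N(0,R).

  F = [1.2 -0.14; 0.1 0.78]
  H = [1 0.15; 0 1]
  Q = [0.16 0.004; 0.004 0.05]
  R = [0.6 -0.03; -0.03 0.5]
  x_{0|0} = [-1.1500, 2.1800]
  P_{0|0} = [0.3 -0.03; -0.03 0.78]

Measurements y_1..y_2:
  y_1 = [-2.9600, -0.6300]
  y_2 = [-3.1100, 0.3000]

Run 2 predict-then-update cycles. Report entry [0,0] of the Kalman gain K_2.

step 1: x^-=[-1.6852, 1.5854]  P^-=[0.6174 -0.0728; -0.0728 0.5229]  S=[1.2073 -0.0244; -0.0244 1.0229]  K=[0.5011 -0.0593; 0.0150 0.5115]  nu=[-1.5126, -2.2154]  x^+=[-2.3119, 0.4295]  P^+=[0.3092 -0.0447; -0.0447 0.2553]
step 2: x^-=[-2.8345, 0.1038]  P^-=[0.6252 -0.0280; -0.0280 0.2015]  S=[1.2213 -0.0277; -0.0277 0.7015]  K=[0.5080 -0.0198; 0.0084 0.2875]  nu=[-0.2911, 0.1962]  x^+=[-2.9862, 0.1578]  P^+=[0.3092 -0.0251; -0.0251 0.1435]

K[0,0] = 0.5080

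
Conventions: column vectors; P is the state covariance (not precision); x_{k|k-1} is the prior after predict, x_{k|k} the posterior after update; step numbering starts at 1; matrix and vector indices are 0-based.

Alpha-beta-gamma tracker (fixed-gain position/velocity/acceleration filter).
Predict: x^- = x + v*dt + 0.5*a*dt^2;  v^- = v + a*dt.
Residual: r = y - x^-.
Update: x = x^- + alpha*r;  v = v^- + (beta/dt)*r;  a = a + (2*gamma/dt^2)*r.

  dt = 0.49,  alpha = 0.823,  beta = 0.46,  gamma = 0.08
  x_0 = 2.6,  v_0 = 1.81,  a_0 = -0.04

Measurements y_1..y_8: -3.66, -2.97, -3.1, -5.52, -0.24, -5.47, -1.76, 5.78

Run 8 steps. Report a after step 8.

step 1: x_pred=3.4821  r=-7.1421  x^+=-2.3958  v^+=-4.9144  a^+=-4.7994
step 2: x_pred=-5.3801  r=2.4101  x^+=-3.3966  v^+=-5.0036  a^+=-3.1934
step 3: x_pred=-6.2317  r=3.1317  x^+=-3.6543  v^+=-3.6284  a^+=-1.1064
step 4: x_pred=-5.5650  r=0.0450  x^+=-5.5280  v^+=-4.1282  a^+=-1.0764
step 5: x_pred=-7.6800  r=7.4400  x^+=-1.5569  v^+=2.3288  a^+=3.8816
step 6: x_pred=0.0502  r=-5.5202  x^+=-4.4929  v^+=-0.9514  a^+=0.2029
step 7: x_pred=-4.9348  r=3.1748  x^+=-2.3219  v^+=2.1284  a^+=2.3186
step 8: x_pred=-1.0007  r=6.7807  x^+=4.5798  v^+=9.6300  a^+=6.8371

a_post = 6.8371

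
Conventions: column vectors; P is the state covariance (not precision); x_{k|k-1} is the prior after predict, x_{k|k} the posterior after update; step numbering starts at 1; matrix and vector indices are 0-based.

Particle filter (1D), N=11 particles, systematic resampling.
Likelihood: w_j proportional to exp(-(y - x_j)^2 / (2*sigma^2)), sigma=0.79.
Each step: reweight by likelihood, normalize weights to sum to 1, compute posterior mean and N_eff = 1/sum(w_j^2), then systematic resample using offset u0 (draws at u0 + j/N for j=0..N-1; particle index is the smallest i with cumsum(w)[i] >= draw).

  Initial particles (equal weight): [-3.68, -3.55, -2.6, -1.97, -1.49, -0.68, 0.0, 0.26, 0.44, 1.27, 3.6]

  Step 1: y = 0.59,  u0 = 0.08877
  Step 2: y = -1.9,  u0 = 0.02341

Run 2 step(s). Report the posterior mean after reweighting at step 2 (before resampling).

post_mean = 0.1190

step 1: w=[0.0000, 0.0000, 0.0001, 0.0014, 0.0085, 0.0751, 0.2069, 0.2505, 0.2685, 0.1888, 0.0002]  mean=0.3569  Neff=4.5662  idx=[6, 6, 6, 7, 7, 8, 8, 8, 9, 9, 9]
step 2: w=[0.2198, 0.2198, 0.2198, 0.0944, 0.0944, 0.0493, 0.0493, 0.0493, 0.0013, 0.0013, 0.0013]  mean=0.1190  Neff=5.8789  idx=[0, 0, 0, 1, 1, 2, 2, 3, 3, 4, 6]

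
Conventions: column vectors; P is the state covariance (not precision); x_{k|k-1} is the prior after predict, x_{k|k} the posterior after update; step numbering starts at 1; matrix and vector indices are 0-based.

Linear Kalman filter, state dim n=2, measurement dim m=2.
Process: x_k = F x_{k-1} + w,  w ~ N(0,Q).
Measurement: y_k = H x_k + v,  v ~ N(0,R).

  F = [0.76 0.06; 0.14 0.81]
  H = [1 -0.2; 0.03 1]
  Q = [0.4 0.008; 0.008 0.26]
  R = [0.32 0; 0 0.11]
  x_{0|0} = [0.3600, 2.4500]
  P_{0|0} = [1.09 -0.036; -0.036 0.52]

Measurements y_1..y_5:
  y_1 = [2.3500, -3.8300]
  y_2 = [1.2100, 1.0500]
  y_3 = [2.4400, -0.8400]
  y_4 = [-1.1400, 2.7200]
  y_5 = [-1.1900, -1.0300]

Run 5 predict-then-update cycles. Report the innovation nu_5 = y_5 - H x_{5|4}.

innov = [-1.1184, -2.6653]

step 1: x^-=[0.4206, 2.0349]  P^-=[1.0282 0.1268; 0.1268 0.6144]  S=[1.3220 0.0340; 0.0340 0.7329]  K=[0.7539 0.1801; -0.0188 0.8443]  nu=[2.3364, -5.8775]  x^+=[1.1234, -2.9715]  P^+=[0.2438 0.0125; 0.0125 0.0925]
step 2: x^-=[0.6755, -2.2496]  P^-=[0.5423 0.0462; 0.0462 0.3283]  S=[0.8569 -0.0034; -0.0034 0.4416]  K=[0.6226 0.1464; -0.0197 0.7465]  nu=[0.0846, 3.2793]  x^+=[1.2082, 0.1967]  P^+=[0.2012 0.0101; 0.0101 0.0818]
step 3: x^-=[0.9301, 0.3285]  P^-=[0.5175 0.0397; 0.0397 0.3199]  S=[0.8344 -0.0090; -0.0090 0.4327]  K=[0.6122 0.1403; -0.0211 0.7415]  nu=[1.5756, -1.1964]  x^+=[1.7268, -0.5920]  P^+=[0.1978 0.0095; 0.0095 0.0813]
step 4: x^-=[1.2768, -0.2377]  P^-=[0.5154 0.0389; 0.0389 0.3194]  S=[0.8326 -0.0097; -0.0097 0.4322]  K=[0.6113 0.1396; -0.0213 0.7412]  nu=[-2.4644, 2.9194]  x^+=[0.1779, 1.9787]  P^+=[0.1975 0.0094; 0.0094 0.0813]
step 5: x^-=[0.2539, 1.6276]  P^-=[0.5152 0.0388; 0.0388 0.3193]  S=[0.8325 -0.0098; -0.0098 0.4321]  K=[0.6112 0.1395; -0.0213 0.7412]  nu=[-1.1184, -2.6653]  x^+=[-0.8015, -0.3239]  P^+=[0.1975 0.0094; 0.0094 0.0812]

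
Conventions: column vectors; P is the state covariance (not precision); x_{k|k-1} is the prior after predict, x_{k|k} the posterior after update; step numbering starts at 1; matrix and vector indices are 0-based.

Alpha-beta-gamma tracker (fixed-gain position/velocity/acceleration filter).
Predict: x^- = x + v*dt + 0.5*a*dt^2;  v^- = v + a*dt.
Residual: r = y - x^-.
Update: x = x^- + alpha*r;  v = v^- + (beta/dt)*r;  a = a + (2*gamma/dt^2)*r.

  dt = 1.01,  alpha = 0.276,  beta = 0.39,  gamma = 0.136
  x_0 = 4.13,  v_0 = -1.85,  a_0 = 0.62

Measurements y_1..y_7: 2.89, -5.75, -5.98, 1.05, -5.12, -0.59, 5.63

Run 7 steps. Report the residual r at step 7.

resid = 2.6963

step 1: x_pred=2.5777  r=0.3123  x^+=2.6639  v^+=-1.1032  a^+=0.7033
step 2: x_pred=1.9084  r=-7.6584  x^+=-0.2053  v^+=-3.3501  a^+=-1.3388
step 3: x_pred=-4.2718  r=-1.7082  x^+=-4.7433  v^+=-5.3619  a^+=-1.7942
step 4: x_pred=-11.0739  r=12.1239  x^+=-7.7277  v^+=-2.4925  a^+=1.4385
step 5: x_pred=-9.5115  r=4.3915  x^+=-8.2994  v^+=0.6560  a^+=2.6094
step 6: x_pred=-6.3059  r=5.7159  x^+=-4.7283  v^+=5.4987  a^+=4.1335
step 7: x_pred=2.9337  r=2.6963  x^+=3.6779  v^+=10.7147  a^+=4.8525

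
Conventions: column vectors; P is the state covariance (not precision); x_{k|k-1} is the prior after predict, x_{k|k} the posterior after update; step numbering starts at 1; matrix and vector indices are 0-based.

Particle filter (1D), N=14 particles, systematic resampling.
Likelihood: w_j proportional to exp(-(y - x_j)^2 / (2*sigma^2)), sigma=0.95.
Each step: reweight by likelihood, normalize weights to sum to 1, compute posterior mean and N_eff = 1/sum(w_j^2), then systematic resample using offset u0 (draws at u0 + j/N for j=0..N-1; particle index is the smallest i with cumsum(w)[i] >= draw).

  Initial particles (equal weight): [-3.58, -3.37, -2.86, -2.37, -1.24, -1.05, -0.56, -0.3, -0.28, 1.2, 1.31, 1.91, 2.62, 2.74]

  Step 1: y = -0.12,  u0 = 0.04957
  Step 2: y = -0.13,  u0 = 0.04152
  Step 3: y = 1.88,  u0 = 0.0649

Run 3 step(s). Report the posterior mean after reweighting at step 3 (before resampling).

post_mean = 0.4707

step 1: w=[0.0003, 0.0006, 0.0032, 0.0124, 0.1019, 0.1265, 0.1835, 0.2006, 0.2014, 0.0778, 0.0658, 0.0208, 0.0032, 0.0022]  mean=-0.2862  Neff=6.5870  idx=[4, 5, 5, 6, 6, 6, 7, 7, 7, 8, 8, 9, 9, 11]
step 2: w=[0.0493, 0.0611, 0.0611, 0.0881, 0.0881, 0.0881, 0.0961, 0.0961, 0.0961, 0.0964, 0.0964, 0.0366, 0.0366, 0.0097]  mean=-0.3714  Neff=12.1556  idx=[0, 2, 3, 3, 4, 5, 6, 7, 7, 8, 9, 10, 10, 12]
step 3: w=[0.0031, 0.0059, 0.0255, 0.0255, 0.0255, 0.0255, 0.0496, 0.0496, 0.0496, 0.0496, 0.0521, 0.0521, 0.0521, 0.5343]  mean=0.4707  Neff=3.2669  idx=[4, 6, 7, 9, 10, 12, 13, 13, 13, 13, 13, 13, 13, 13]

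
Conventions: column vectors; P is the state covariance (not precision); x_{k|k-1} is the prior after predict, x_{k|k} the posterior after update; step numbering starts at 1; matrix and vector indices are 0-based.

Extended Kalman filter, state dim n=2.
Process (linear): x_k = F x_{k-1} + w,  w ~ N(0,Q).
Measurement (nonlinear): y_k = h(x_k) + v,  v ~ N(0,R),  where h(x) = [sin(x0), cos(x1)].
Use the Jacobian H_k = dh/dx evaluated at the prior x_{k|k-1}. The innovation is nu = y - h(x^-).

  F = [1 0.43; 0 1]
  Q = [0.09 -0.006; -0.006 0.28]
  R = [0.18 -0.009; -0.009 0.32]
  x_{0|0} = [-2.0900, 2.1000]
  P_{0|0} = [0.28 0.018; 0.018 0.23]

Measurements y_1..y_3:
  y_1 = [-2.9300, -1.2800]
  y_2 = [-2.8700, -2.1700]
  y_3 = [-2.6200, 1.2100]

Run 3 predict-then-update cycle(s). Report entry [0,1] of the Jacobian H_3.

step 1: x^-=[-1.1870, 2.1000]  P^-=[0.4280 0.1109; 0.1109 0.5100]  H_jac=[0.3744 0.0000; 0.0000 -0.8632]  S=[0.2400 -0.0448; -0.0448 0.7000]  K=[0.6500 -0.0951; 0.0562 -0.6253]  nu=[-2.0028, -0.7752]  x^+=[-2.4150, 2.4722]  P^+=[0.3147 0.0420; 0.0420 0.2324]
step 2: x^-=[-1.3520, 2.4722]  P^-=[0.4839 0.1360; 0.1360 0.5124]  H_jac=[0.2171 0.0000; 0.0000 -0.6205]  S=[0.2028 -0.0273; -0.0273 0.5173]  K=[0.4995 -0.1367; 0.0632 -0.6113]  nu=[-1.8938, -1.3858]  x^+=[-2.1085, 3.1996]  P^+=[0.4198 0.0777; 0.0777 0.3162]
step 3: x^-=[-0.7327, 3.1996]  P^-=[0.6352 0.2077; 0.2077 0.5962]  H_jac=[0.7434 0.0000; 0.0000 0.0580]  S=[0.5310 -0.0000; -0.0000 0.3220]  K=[0.8892 0.0375; 0.2908 0.1074]  nu=[-1.9511, 2.2083]  x^+=[-2.3848, 2.8695]  P^+=[0.2149 0.0691; 0.0691 0.5476]

H_jac[0,1] = 0.0000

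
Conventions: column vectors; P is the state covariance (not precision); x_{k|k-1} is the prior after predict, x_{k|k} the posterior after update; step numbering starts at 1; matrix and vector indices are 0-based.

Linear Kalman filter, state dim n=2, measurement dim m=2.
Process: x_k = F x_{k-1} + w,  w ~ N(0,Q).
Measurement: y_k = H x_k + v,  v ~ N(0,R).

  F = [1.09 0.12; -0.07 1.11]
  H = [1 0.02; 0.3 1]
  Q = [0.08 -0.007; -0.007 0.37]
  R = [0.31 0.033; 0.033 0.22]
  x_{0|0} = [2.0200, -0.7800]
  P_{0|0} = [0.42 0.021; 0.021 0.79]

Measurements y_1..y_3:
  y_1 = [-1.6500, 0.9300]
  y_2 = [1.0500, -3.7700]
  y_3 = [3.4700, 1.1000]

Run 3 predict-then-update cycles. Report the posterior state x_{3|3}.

x_post = [1.6890, -0.5687]

step 1: x^-=[2.1082, -1.0072]  P^-=[0.5959 0.0914; 0.0914 1.3422]  S=[0.9101 0.3306; 0.3306 1.6706]  K=[0.6443 0.0342; -0.1808 0.8556]  nu=[-3.7381, 1.3047]  x^+=[-0.2557, 0.7851]  P^+=[0.2015 -0.0317; -0.0317 0.1918]
step 2: x^-=[-0.1845, 0.8893]  P^-=[0.3139 -0.0349; -0.0349 0.6122]  S=[0.6227 0.1043; 0.1043 0.8395]  K=[0.5015 0.0083; -0.1597 0.7366]  nu=[1.2167, -4.6040]  x^+=[0.3875, -2.6963]  P^+=[0.1563 -0.0285; -0.0285 0.1653]
step 3: x^-=[0.0988, -3.0200]  P^-=[0.2606 -0.0312; -0.0312 0.5789]  S=[0.5696 0.0914; 0.0914 0.8037]  K=[0.4554 0.0067; -0.1509 0.7259]  nu=[3.4316, 4.0904]  x^+=[1.6890, -0.5687]  P^+=[0.1419 -0.0261; -0.0261 0.1625]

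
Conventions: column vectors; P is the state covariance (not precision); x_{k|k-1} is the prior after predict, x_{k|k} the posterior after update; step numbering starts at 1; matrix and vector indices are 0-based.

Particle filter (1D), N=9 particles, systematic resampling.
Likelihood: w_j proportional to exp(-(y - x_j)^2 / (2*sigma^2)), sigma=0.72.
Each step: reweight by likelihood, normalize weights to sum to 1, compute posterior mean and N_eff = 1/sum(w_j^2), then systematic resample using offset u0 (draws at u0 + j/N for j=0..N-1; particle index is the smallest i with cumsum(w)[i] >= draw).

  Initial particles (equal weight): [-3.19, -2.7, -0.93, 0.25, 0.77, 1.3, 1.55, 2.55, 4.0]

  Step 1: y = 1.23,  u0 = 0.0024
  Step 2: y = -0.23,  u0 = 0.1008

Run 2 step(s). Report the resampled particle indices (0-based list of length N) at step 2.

resampled_idx = [0, 0, 1, 1, 1, 2, 3, 4, 8]

step 1: w=[0.0000, 0.0000, 0.0034, 0.1196, 0.2463, 0.3006, 0.2737, 0.0563, 0.0002]  mean=1.1756  Neff=4.1083  idx=[2, 3, 4, 4, 5, 5, 5, 6, 6]
step 2: w=[0.2403, 0.3086, 0.1469, 0.1469, 0.0403, 0.0403, 0.0403, 0.0181, 0.0181]  mean=0.2934  Neff=4.9577  idx=[0, 0, 1, 1, 1, 2, 3, 4, 8]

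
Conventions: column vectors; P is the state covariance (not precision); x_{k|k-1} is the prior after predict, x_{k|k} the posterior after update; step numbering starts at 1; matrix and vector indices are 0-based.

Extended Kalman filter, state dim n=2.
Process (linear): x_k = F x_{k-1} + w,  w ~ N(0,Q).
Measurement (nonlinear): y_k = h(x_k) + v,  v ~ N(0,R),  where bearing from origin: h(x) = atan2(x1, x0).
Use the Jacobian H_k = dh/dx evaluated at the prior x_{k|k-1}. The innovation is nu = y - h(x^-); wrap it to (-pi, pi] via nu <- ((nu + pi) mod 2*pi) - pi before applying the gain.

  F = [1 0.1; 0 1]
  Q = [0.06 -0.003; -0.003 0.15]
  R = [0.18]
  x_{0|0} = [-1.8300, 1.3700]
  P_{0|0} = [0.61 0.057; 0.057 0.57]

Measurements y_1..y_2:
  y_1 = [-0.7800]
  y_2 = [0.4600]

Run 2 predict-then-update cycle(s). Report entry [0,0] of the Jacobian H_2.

step 1: x^-=[-1.6930, 1.3700]  P^-=[0.6871 0.1110; 0.1110 0.7200]  H_jac=[-0.2888 -0.3569]  S=[0.3519]  K=[-0.6765; -0.8213]  nu=[3.0419]  x^+=[-3.7508, -1.1284]  P^+=[0.5260 -0.0845; -0.0845 0.4826]
step 2: x^-=[-3.8636, -1.1284]  P^-=[0.5740 -0.0393; -0.0393 0.6326]  H_jac=[0.0696 -0.2385]  S=[0.2201]  K=[0.2242; -0.6980]  nu=[-2.9657]  x^+=[-4.5286, 0.9416]  P^+=[0.5629 -0.0048; -0.0048 0.5254]

H_jac[0,0] = 0.0696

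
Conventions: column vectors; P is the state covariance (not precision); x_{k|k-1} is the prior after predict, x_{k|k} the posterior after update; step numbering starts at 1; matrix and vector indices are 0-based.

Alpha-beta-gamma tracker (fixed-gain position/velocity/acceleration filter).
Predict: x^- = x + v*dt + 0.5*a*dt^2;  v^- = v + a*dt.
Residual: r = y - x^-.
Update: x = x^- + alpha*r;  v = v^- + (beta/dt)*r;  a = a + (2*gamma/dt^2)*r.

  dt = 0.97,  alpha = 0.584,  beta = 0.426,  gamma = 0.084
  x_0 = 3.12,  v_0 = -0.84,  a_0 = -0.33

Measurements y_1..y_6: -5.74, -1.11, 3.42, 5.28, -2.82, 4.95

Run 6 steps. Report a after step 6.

step 1: x_pred=2.1500  r=-7.8900  x^+=-2.4578  v^+=-4.6252  a^+=-1.7388
step 2: x_pred=-7.7622  r=6.6522  x^+=-3.8773  v^+=-3.3903  a^+=-0.5510
step 3: x_pred=-7.4251  r=10.8451  x^+=-1.0916  v^+=0.8381  a^+=1.3854
step 4: x_pred=0.3732  r=4.9068  x^+=3.2388  v^+=4.3369  a^+=2.2615
step 5: x_pred=8.5095  r=-11.3295  x^+=1.8931  v^+=1.5550  a^+=0.2386
step 6: x_pred=3.5137  r=1.4363  x^+=4.3525  v^+=2.4172  a^+=0.4951

a_post = 0.4951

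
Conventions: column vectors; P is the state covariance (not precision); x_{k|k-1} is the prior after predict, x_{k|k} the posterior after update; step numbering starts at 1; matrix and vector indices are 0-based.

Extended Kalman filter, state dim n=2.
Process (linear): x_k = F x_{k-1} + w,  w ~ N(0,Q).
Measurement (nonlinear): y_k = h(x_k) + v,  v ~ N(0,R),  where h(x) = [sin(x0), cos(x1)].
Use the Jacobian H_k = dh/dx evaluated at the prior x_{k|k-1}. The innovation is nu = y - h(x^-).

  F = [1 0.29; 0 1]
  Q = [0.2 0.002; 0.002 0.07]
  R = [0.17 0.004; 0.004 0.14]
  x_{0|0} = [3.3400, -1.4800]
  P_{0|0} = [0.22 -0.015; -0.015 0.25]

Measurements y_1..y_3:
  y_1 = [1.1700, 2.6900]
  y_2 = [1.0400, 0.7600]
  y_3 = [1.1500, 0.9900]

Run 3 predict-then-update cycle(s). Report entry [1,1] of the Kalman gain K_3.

step 1: x^-=[2.9108, -1.4800]  P^-=[0.4323 0.0595; 0.0595 0.3200]  H_jac=[-0.9735 0.0000; 0.0000 0.9959]  S=[0.5797 -0.0537; -0.0537 0.4574]  K=[-0.7218 0.0448; -0.0358 0.6926]  nu=[0.9413, 2.5993]  x^+=[2.3479, 0.2865]  P^+=[0.1259 0.0034; 0.0034 0.0972]
step 2: x^-=[2.4310, 0.2865]  P^-=[0.3360 0.0336; 0.0336 0.1672]  H_jac=[-0.7580 0.0000; 0.0000 -0.2826]  S=[0.3630 0.0112; 0.0112 0.1534]  K=[-0.7012 -0.0107; -0.0608 -0.3037]  nu=[0.3877, -0.1992]  x^+=[2.1613, 0.3235]  P^+=[0.1573 0.0152; 0.0152 0.1513]
step 3: x^-=[2.2551, 0.3235]  P^-=[0.3789 0.0611; 0.0611 0.2213]  H_jac=[-0.6321 0.0000; 0.0000 -0.3179]  S=[0.3214 0.0163; 0.0163 0.1624]  K=[-0.7429 -0.0452; -0.0988 -0.4234]  nu=[0.3751, 0.0419]  x^+=[1.9745, 0.2687]  P^+=[0.2001 0.0292; 0.0292 0.1877]

K[1,1] = -0.4234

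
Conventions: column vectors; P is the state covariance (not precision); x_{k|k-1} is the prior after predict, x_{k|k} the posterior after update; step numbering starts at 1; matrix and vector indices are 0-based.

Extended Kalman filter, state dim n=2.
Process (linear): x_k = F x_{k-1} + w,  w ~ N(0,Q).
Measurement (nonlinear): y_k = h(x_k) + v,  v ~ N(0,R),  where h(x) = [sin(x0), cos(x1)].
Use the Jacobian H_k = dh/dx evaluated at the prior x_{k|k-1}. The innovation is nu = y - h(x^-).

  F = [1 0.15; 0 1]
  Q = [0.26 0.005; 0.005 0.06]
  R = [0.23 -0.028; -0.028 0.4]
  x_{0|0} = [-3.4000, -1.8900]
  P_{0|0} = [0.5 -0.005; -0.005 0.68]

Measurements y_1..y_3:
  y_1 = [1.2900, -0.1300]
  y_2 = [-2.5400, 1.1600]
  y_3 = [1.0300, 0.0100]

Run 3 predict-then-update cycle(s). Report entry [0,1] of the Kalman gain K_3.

step 1: x^-=[-3.6835, -1.8900]  P^-=[0.7738 0.1020; 0.1020 0.7400]  H_jac=[-0.8567 0.0000; 0.0000 0.9495]  S=[0.7980 -0.1110; -0.1110 1.0671]  K=[-0.8302 0.0044; -0.0182 0.6565]  nu=[0.7742, 0.1838]  x^+=[-4.3254, -1.7834]  P^+=[0.2230 0.0263; 0.0263 0.2771]
step 2: x^-=[-4.5929, -1.7834]  P^-=[0.4972 0.0729; 0.0729 0.3371]  H_jac=[-0.1192 0.0000; 0.0000 0.9775]  S=[0.2371 -0.0365; -0.0365 0.7221]  K=[-0.2365 0.0867; 0.0339 0.4581]  nu=[-3.5329, 1.3710]  x^+=[-3.6383, -1.2750]  P^+=[0.4770 0.0423; 0.0423 0.1865]
step 3: x^-=[-3.8296, -1.2750]  P^-=[0.7538 0.0752; 0.0752 0.2465]  H_jac=[-0.7725 0.0000; 0.0000 0.9566]  S=[0.6799 -0.0836; -0.0836 0.6255]  K=[-0.8565 0.0006; -0.0398 0.3716]  nu=[0.3950, -0.2815]  x^+=[-4.1681, -1.3954]  P^+=[0.2550 0.0253; 0.0253 0.1565]

K[0,1] = 0.0006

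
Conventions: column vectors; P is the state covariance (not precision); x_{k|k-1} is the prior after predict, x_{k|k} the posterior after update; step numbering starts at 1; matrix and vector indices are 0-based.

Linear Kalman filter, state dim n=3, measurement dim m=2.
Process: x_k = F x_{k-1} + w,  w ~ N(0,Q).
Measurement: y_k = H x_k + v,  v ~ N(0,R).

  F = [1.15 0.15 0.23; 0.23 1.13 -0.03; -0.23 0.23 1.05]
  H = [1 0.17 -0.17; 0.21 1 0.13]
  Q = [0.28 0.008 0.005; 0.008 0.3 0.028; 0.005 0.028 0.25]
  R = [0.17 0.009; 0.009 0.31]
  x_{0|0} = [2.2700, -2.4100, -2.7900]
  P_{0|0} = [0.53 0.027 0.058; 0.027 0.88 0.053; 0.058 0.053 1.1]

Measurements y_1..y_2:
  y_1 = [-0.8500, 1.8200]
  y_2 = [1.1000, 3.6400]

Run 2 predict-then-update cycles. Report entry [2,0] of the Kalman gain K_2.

step 1: x^-=[1.6073, -2.1175, -4.0059]  P^-=[1.1026 0.3404 0.2452; 0.3404 1.4623 0.2654; 0.2452 0.2654 1.5321]  S=[1.3761 0.7917; 0.7917 2.0722]  K=[0.8271 -0.0246; -0.0515 0.7765; -0.1558 0.3086]  nu=[-2.7783, 4.1207]  x^+=[-0.7922, 1.2255, -2.3014]  P^+=[0.1921 -0.0708 0.2332; -0.0708 0.2725 -0.1338; 0.2332 -0.1338 1.3775]
step 2: x^-=[-1.2566, 1.2716, -1.9524]  P^-=[0.7027 -0.0289 0.5211; -0.0289 0.6284 -0.0400; 0.5211 -0.0400 1.6235]  S=[0.7531 0.2526; 0.2526 1.0028]  K=[0.8155 -0.0196; -0.1026 0.6413; 0.2431 0.2185]  nu=[1.8085, 2.8861]  x^+=[0.1618, 2.9369, -0.8822]  P^+=[0.2095 -0.0859 0.3322; -0.0859 0.2413 -0.1954; 0.3322 -0.1954 1.5043]

K[2,0] = 0.2431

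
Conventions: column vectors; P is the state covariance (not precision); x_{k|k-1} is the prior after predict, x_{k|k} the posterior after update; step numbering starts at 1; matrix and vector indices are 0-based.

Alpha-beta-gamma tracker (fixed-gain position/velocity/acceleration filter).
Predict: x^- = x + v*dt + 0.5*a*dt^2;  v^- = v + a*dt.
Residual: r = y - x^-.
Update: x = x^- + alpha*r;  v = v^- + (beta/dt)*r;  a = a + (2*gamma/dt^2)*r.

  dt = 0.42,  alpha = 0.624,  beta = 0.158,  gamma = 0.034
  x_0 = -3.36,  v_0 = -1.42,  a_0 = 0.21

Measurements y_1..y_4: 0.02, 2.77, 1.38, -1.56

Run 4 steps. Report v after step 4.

v_post = 2.6315

step 1: x_pred=-3.9379  r=3.9579  x^+=-1.4682  v^+=0.1571  a^+=1.7357
step 2: x_pred=-1.2491  r=4.0191  x^+=1.2588  v^+=2.3981  a^+=3.2850
step 3: x_pred=2.5557  r=-1.1757  x^+=1.8221  v^+=3.3355  a^+=2.8318
step 4: x_pred=3.4727  r=-5.0327  x^+=0.3323  v^+=2.6315  a^+=0.8917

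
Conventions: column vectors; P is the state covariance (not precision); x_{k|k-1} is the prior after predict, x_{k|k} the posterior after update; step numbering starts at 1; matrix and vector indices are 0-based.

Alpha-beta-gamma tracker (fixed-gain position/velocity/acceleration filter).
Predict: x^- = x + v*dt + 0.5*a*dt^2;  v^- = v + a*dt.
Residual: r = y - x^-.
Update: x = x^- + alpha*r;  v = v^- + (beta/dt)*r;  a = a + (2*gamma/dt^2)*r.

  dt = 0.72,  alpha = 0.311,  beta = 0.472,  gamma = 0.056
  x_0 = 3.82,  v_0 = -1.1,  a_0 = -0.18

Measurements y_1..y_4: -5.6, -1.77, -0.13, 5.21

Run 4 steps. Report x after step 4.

step 1: x_pred=2.9813  r=-8.5813  x^+=0.3125  v^+=-6.8551  a^+=-2.0340
step 2: x_pred=-5.1504  r=3.3804  x^+=-4.0991  v^+=-6.1036  a^+=-1.3037
step 3: x_pred=-8.8316  r=8.7016  x^+=-6.1254  v^+=-1.3379  a^+=0.5763
step 4: x_pred=-6.9393  r=12.1493  x^+=-3.1609  v^+=7.0416  a^+=3.2011

x_post = -3.1609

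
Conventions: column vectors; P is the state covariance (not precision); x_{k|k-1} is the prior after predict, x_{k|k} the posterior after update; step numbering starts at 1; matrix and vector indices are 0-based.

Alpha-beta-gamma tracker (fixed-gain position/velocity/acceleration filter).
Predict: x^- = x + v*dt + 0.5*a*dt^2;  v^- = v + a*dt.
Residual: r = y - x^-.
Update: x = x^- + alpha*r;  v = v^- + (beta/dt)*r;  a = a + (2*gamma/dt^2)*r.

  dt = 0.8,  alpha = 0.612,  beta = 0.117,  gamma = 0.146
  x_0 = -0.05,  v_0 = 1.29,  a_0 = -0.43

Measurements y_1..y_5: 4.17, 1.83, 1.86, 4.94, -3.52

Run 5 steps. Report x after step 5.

x_post = -0.2802

step 1: x_pred=0.8444  r=3.3256  x^+=2.8797  v^+=1.4324  a^+=1.0873
step 2: x_pred=4.3735  r=-2.5435  x^+=2.8169  v^+=1.9302  a^+=-0.0732
step 3: x_pred=4.3376  r=-2.4776  x^+=2.8213  v^+=1.5093  a^+=-1.2036
step 4: x_pred=3.6436  r=1.2964  x^+=4.4370  v^+=0.7361  a^+=-0.6121
step 5: x_pred=4.8300  r=-8.3500  x^+=-0.2802  v^+=-0.9748  a^+=-4.4218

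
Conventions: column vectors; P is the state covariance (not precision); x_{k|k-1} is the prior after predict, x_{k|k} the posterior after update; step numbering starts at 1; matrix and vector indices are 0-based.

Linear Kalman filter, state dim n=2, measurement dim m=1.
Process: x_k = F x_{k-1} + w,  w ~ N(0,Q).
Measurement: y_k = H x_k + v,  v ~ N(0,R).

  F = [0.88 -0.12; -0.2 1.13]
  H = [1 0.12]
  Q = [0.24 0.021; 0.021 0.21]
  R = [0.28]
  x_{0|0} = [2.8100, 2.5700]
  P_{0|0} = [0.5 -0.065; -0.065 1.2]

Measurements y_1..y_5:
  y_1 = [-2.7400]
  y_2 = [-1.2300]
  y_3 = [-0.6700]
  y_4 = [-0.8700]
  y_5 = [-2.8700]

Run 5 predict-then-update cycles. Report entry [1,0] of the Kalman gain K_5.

K[1,0] = -0.8919

step 1: x^-=[2.1644, 2.3421]  P^-=[0.6582 -0.2959; -0.2959 1.7917]  S=[0.8930]  K=[0.6973; -0.0906]  nu=[-5.1855]  x^+=[-1.4515, 2.8120]  P^+=[0.2240 -0.2395; -0.2395 1.7843]
step 2: x^-=[-1.6148, 3.4678]  P^-=[0.4897 -0.5043; -0.5043 2.6056]  S=[0.6862]  K=[0.6255; -0.2792]  nu=[-0.0314]  x^+=[-1.6344, 3.4766]  P^+=[0.2213 -0.3844; -0.3844 2.5521]
step 3: x^-=[-1.8555, 4.2554]  P^-=[0.5293 -0.7555; -0.7555 3.6514]  S=[0.6805]  K=[0.6445; -0.4663]  nu=[0.6748]  x^+=[-1.4205, 3.9408]  P^+=[0.2466 -0.5510; -0.5510 3.5034]
step 4: x^-=[-1.7230, 4.7372]  P^-=[0.5978 -1.0586; -1.0586 4.9424]  S=[0.6949]  K=[0.6774; -0.6699]  nu=[0.2845]  x^+=[-1.5302, 4.5466]  P^+=[0.2789 -0.7432; -0.7432 4.6306]
step 5: x^-=[-1.8922, 5.4437]  P^-=[0.6796 -1.4129; -1.4129 6.4699]  S=[0.7137]  K=[0.7147; -0.8919]  nu=[-1.6311]  x^+=[-3.0579, 6.8984]  P^+=[0.3151 -0.9580; -0.9580 5.9022]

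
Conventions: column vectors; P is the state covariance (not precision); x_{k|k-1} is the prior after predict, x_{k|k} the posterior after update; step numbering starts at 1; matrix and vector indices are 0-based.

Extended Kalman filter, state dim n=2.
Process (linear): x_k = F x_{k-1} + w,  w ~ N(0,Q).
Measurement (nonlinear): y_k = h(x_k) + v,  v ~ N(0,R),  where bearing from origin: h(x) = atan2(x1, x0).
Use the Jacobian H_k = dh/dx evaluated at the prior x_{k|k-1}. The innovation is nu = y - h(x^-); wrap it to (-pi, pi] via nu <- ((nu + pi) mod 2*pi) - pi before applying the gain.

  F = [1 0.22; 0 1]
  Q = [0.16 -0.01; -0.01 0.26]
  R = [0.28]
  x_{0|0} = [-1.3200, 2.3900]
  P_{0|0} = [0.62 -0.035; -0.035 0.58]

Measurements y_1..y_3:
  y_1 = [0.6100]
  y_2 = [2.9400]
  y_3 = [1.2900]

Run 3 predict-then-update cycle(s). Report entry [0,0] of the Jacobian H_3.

step 1: x^-=[-0.7942, 2.3900]  P^-=[0.7927 0.0826; 0.0826 0.8400]  H_jac=[-0.3768 -0.1252]  S=[0.4135]  K=[-0.7473; -0.3296]  nu=[-1.2816]  x^+=[0.1636, 2.8125]  P^+=[0.5617 -0.0193; -0.0193 0.7951]
step 2: x^-=[0.7823, 2.8125]  P^-=[0.7517 0.1457; 0.1457 1.0551]  H_jac=[-0.3300 0.0918]  S=[0.3619]  K=[-0.6485; 0.1348]  nu=[1.6405]  x^+=[-0.2816, 3.0336]  P^+=[0.5995 0.1773; 0.1773 1.0485]
step 3: x^-=[0.3858, 3.0336]  P^-=[0.8883 0.3980; 0.3980 1.3085]  H_jac=[-0.3244 0.0413]  S=[0.3651]  K=[-0.7444; -0.2058]  nu=[-0.1543]  x^+=[0.5007, 3.0653]  P^+=[0.6860 0.3421; 0.3421 1.2930]

H_jac[0,0] = -0.3244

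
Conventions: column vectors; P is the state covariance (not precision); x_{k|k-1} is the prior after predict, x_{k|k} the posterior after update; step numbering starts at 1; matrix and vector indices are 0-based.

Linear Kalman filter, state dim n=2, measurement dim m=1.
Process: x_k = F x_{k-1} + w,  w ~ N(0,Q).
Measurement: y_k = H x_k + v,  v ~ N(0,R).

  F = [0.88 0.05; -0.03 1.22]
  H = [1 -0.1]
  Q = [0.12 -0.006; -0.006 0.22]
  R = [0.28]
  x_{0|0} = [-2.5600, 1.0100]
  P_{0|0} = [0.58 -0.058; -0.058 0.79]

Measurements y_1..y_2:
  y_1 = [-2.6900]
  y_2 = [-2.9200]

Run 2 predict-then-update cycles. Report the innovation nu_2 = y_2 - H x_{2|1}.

innov = [-0.6690]

step 1: x^-=[-2.2023, 1.3090]  P^-=[0.5660 -0.0353; -0.0353 1.4006]  S=[0.8671]  K=[0.6569; -0.2022]  nu=[-0.3568]  x^+=[-2.4367, 1.3812]  P^+=[0.1919 0.0799; 0.0799 1.3651]
step 2: x^-=[-2.0752, 1.7581]  P^-=[0.2791 0.1579; 0.1579 2.2462]  S=[0.5499]  K=[0.4787; -0.1214]  nu=[-0.6690]  x^+=[-2.3955, 1.8393]  P^+=[0.1530 0.1898; 0.1898 2.2381]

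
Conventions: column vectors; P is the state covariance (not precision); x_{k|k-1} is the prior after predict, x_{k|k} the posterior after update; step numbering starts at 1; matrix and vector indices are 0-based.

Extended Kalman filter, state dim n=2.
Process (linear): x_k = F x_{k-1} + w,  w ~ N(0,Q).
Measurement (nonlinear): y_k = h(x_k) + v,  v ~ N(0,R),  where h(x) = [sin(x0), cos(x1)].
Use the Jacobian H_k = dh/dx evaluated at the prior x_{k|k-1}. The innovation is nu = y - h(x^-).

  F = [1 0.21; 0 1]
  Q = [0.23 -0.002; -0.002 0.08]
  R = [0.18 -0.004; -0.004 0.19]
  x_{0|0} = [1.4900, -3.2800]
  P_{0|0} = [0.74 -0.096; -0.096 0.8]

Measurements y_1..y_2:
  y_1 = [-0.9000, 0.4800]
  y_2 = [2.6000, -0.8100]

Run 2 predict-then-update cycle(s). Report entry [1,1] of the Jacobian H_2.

H_jac[1,1] = -0.8926

step 1: x^-=[0.8012, -3.2800]  P^-=[0.9650 0.0700; 0.0700 0.8800]  H_jac=[0.6958 0.0000; 0.0000 -0.1380]  S=[0.6472 -0.0107; -0.0107 0.2068]  K=[1.0376 0.0071; 0.0656 -0.5838]  nu=[-1.6182, 1.4704]  x^+=[-0.8673, -4.2446]  P^+=[0.2684 0.0203; 0.0203 0.8059]
step 2: x^-=[-1.7587, -4.2446]  P^-=[0.5424 0.1876; 0.1876 0.8859]  H_jac=[-0.1868 0.0000; 0.0000 -0.8926]  S=[0.1989 0.0273; 0.0273 0.8958]  K=[-0.4858 -0.1721; -0.0553 -0.8810]  nu=[3.5824, -0.3591]  x^+=[-3.4371, -4.1265]  P^+=[0.4644 0.0345; 0.0345 0.1873]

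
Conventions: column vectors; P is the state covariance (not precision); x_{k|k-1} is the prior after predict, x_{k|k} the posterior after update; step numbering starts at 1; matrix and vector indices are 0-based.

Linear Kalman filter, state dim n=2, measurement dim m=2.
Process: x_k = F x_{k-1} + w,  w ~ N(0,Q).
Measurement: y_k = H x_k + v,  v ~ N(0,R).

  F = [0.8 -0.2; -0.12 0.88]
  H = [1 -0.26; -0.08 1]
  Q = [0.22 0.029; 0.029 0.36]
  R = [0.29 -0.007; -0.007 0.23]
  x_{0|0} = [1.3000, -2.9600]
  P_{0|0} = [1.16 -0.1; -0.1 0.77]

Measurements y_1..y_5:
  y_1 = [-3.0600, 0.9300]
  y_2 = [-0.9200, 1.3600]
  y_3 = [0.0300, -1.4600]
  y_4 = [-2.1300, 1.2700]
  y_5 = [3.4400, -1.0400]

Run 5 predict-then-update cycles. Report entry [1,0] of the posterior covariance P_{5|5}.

P_post[1,0] = 0.0279

step 1: x^-=[1.6320, -2.7608]  P^-=[1.0252 -0.2907; -0.2907 0.9941]  S=[1.5336 -0.6442; -0.6442 1.2772]  K=[0.7552 0.0891; -0.0298 0.7816]  nu=[-5.4098, 3.8214]  x^+=[-2.1131, 0.3869]  P^+=[0.2271 0.0334; 0.0334 0.1826]
step 2: x^-=[-1.7678, 0.5940]  P^-=[0.3620 -0.0006; -0.0006 0.4977]  S=[0.6859 -0.1660; -0.1660 0.7301]  K=[0.5483 0.0841; -0.0260 0.6758]  nu=[1.0023, 0.6246]  x^+=[-1.1658, 0.9900]  P^+=[0.1659 0.0288; 0.0288 0.1579]
step 3: x^-=[-1.1306, 1.0111]  P^-=[0.3233 0.0062; 0.0062 0.4786]  S=[0.6424 -0.1509; -0.1509 0.7097]  K=[0.5202 0.0830; -0.0271 0.6679]  nu=[1.4235, -2.5616]  x^+=[-0.6026, -0.7384]  P^+=[0.1576 0.0281; 0.0281 0.1561]
step 4: x^-=[-0.3344, -0.5775]  P^-=[0.3181 0.0068; 0.0068 0.4772]  S=[0.6368 -0.1496; -0.1496 0.7081]  K=[0.5162 0.0827; -0.0274 0.6673]  nu=[-1.9457, 1.8207]  x^+=[-1.1882, 0.6908]  P^+=[0.1564 0.0279; 0.0279 0.1559]
step 5: x^-=[-1.0887, 0.7505]  P^-=[0.3174 0.0069; 0.0069 0.4771]  S=[0.6361 -0.1494; -0.1494 0.7080]  K=[0.5156 0.0827; -0.0275 0.6673]  nu=[4.7238, -1.8776]  x^+=[1.1917, -0.6321]  P^+=[0.1562 0.0279; 0.0279 0.1559]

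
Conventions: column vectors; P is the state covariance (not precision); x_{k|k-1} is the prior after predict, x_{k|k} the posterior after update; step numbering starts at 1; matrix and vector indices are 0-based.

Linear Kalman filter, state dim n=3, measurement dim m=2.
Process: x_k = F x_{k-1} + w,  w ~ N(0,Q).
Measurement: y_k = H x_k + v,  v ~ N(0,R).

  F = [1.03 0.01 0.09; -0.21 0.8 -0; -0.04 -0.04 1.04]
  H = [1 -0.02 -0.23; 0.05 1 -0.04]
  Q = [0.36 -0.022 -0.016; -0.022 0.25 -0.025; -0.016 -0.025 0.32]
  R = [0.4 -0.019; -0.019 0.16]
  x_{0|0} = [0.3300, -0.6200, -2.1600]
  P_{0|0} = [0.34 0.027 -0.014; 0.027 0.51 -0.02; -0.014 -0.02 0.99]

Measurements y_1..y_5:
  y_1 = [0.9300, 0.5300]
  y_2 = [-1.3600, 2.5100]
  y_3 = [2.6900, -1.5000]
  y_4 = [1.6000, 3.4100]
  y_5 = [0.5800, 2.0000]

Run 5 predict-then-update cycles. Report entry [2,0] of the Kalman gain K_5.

K[2,0] = 0.1148

step 1: x^-=[0.1393, -0.5653, -2.2348]  P^-=[0.7267 -0.0704 0.0462; -0.0704 0.5823 -0.0527; 0.0462 -0.0527 1.3951]  S=[1.1818 -0.0422; -0.0422 0.7434]  K=[0.6066 -0.0140; -0.0314 0.7797; -0.2371 -0.1563]  nu=[0.2654, 0.9989]  x^+=[0.2863, 0.2052, -2.4538]  P^+=[0.2910 -0.0199 0.2107; -0.0199 0.1272 0.0215; 0.2107 0.0215 1.3136]
step 2: x^-=[0.0761, 0.1041, -2.5716]  P^-=[0.7180 -0.1027 0.3208; -0.1027 0.3509 -0.0543; 0.3208 -0.0543 1.7221]  S=[1.0653 -0.0809; -0.0809 0.5083]  K=[0.6021 -0.0608; -0.0397 0.6783; -0.0867 -0.2246]  nu=[-2.0255, 2.2993]  x^+=[-1.2831, 1.7441, -2.9124]  P^+=[0.3241 -0.0230 0.3590; -0.0230 0.1110 0.0154; 0.3590 0.0154 1.6916]
step 3: x^-=[-1.5663, 1.6647, -3.0474]  P^-=[0.7836 -0.1158 0.5132; -0.1158 0.3431 -0.0908; 0.5132 -0.0908 2.1191]  S=[1.0636 -0.0885; -0.0885 0.5021]  K=[0.6210 -0.0841; -0.0398 0.6720; 0.0012 -0.2985]  nu=[3.5887, -3.2083]  x^+=[0.9319, -0.6341, -2.0856]  P^+=[0.3607 -0.0239 0.4835; -0.0239 0.1099 0.0110; 0.4835 0.0110 2.0743]
step 4: x^-=[0.7658, -0.7030, -2.1809]  P^-=[0.8487 -0.1272 0.6805; -0.1272 0.3443 -0.1213; 0.6805 -0.1213 2.5231]  S=[1.0732 -0.0945; -0.0945 0.5047]  K=[0.6383 -0.1023; -0.0397 0.6717; 0.0638 -0.3610]  nu=[0.3185, 3.9875]  x^+=[0.5613, 1.9628, -3.6001]  P^+=[0.3938 -0.0244 0.5957; -0.0244 0.1098 0.0092; 0.5957 0.0092 2.4486]
step 5: x^-=[0.2737, 1.4524, -3.8451]  P^-=[0.9076 -0.1369 0.8340; -0.1369 0.3458 -0.1471; 0.8340 -0.1471 2.9188]  S=[1.0826 -0.0997; -0.0997 0.5075]  K=[0.6528 -0.1178; -0.0397 0.6717; 0.1148 -0.4152]  nu=[-0.5490, 0.3801]  x^+=[-0.1295, 1.7296, -4.0659]  P^+=[0.4238 -0.0245 0.6997; -0.0245 0.1098 0.0087; 0.6997 0.0087 2.8076]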